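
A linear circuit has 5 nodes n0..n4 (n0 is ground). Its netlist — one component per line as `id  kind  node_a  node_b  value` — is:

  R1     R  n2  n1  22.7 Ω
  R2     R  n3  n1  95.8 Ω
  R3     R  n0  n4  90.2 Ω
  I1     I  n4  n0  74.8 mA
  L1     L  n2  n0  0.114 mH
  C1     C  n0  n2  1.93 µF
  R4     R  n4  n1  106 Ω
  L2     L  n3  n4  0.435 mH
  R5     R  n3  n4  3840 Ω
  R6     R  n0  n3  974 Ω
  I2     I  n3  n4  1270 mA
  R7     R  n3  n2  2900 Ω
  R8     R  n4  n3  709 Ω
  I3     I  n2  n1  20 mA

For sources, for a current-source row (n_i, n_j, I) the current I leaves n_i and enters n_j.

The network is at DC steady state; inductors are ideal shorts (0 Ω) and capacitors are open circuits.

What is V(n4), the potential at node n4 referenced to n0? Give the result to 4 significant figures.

Element admittances at DC:
  Y(R1) = 0.04405 S between n2,n1
  Y(R2) = 0.01044 S between n3,n1
  Y(R3) = 0.01109 S between n0,n4
  I1: injects 0.0748 A into n0 (from n4)
  L1: short n2↔n0 (DC inductor)
  Y(C1) = 0.000 S between n0,n2
  Y(R4) = 0.009434 S between n4,n1
  L2: short n3↔n4 (DC inductor)
  Y(R5) = 0.0002604 S between n3,n4
  Y(R6) = 0.001027 S between n0,n3
  I2: injects 1.27 A into n4 (from n3)
  Y(R7) = 0.0003448 S between n3,n2
  Y(R8) = 0.001410 S between n4,n3
  I3: injects 0.02 A into n1 (from n2)
Assemble and solve the 6×6 MNA system:
  V(n1)=-0.5024  V(n2)=0.000  V(n3)=-2.622  V(n4)=-2.622
  i(L1)=-0.04303  i(L2)=-1.244

-2.622 V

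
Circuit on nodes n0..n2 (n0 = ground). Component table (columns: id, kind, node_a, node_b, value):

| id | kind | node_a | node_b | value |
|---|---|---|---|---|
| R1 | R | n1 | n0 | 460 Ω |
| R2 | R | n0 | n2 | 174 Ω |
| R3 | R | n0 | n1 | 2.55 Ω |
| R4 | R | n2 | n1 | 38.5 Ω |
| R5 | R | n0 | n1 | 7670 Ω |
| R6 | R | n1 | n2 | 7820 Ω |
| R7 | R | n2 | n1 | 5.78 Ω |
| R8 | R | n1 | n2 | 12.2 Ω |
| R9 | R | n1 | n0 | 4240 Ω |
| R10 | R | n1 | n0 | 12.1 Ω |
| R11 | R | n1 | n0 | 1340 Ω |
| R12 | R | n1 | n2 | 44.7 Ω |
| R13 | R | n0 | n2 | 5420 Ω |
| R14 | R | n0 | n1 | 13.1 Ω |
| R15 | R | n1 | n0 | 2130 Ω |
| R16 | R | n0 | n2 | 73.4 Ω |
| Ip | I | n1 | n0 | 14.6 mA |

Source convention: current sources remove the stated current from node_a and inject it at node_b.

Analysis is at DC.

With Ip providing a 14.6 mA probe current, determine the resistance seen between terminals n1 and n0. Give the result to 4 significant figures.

R_eq = 1.744 Ω

Element admittances at DC:
  Y(R1) = 0.002174 S between n1,n0
  Y(R2) = 0.005747 S between n0,n2
  Y(R3) = 0.3922 S between n0,n1
  Y(R4) = 0.02597 S between n2,n1
  Y(R5) = 0.0001304 S between n0,n1
  Y(R6) = 0.0001279 S between n1,n2
  Y(R7) = 0.1730 S between n2,n1
  Y(R8) = 0.08197 S between n1,n2
  Y(R9) = 0.0002358 S between n1,n0
  Y(R10) = 0.08264 S between n1,n0
  Y(R11) = 0.0007463 S between n1,n0
  Y(R12) = 0.02237 S between n1,n2
  Y(R13) = 0.0001845 S between n0,n2
  Y(R14) = 0.07634 S between n0,n1
  Y(R15) = 0.0004695 S between n1,n0
  Y(R16) = 0.01362 S between n0,n2
  Ip: injects 0.0146 A into n0 (from n1)
Assemble and solve the 2×2 MNA system:
  V(n1)=-0.02547  V(n2)=-0.02393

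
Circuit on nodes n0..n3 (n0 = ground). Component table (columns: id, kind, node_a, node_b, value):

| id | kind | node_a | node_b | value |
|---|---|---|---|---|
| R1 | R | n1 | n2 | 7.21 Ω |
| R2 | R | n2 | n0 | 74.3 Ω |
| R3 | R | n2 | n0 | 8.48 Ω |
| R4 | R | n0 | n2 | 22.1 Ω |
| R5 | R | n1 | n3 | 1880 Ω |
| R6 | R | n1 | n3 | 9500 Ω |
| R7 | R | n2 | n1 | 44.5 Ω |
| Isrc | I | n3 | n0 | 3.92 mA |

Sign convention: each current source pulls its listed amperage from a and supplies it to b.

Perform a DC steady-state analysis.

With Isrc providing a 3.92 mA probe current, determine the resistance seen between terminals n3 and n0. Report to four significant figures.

Apply KCL at each of the 3 non-ground nodes and solve the resulting linear system.
Node n1: branches {R1, R5, R6, R7} → V_1 = -0.04652
Node n2: branches {R1, R2, R3, R4, R7} → V_2 = -0.02219
Node n3: branches {R5, R6, Isrc} → V_3 = -6.199

R_eq = 1581. Ω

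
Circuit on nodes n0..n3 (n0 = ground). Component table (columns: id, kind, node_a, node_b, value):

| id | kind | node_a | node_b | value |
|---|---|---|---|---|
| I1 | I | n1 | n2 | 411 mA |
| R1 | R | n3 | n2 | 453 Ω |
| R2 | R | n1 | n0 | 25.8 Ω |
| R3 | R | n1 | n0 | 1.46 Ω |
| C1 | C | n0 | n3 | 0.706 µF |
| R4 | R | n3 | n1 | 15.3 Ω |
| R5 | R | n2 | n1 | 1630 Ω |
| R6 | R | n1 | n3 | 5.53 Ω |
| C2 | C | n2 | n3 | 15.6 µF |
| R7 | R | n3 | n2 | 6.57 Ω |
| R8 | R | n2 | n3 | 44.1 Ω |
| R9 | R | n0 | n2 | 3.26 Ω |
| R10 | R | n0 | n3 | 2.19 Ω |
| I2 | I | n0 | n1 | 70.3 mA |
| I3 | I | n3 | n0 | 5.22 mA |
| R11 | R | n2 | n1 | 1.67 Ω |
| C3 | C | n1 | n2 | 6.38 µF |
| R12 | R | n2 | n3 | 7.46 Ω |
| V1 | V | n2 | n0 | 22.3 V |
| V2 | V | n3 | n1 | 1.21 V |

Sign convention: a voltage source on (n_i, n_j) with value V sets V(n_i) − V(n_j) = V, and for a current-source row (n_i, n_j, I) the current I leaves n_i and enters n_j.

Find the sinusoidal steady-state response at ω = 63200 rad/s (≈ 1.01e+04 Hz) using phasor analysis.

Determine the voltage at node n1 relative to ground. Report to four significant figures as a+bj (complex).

12.82+5.426j V

MNA unknowns: 3 node voltages V₁..V_3 plus 2 source currents (V1, V2)
I1: z[1]−=0.411, z[2]+=0.411
R1: Y=0.002208+0.000j on G[3,2]
R2: Y=0.03876+0.000j on G[1,0]
R3: Y=0.6849+0.000j on G[1,0]
C1: Y=0.000+0.04462j on G[0,3]
R4: Y=0.06536+0.000j on G[3,1]
R5: Y=0.0006135+0.000j on G[2,1]
R6: Y=0.1808+0.000j on G[1,3]
C2: Y=0.000+0.9859j on G[2,3]
R7: Y=0.1522+0.000j on G[3,2]
R8: Y=0.02268+0.000j on G[2,3]
R9: Y=0.3067+0.000j on G[0,2]
R10: Y=0.4566+0.000j on G[0,3]
I2: z[0]−=0.0703, z[1]+=0.0703
I3: z[3]−=0.00522, z[0]+=0.00522
R11: Y=0.5988+0.000j on G[2,1]
C3: Y=0.000+0.4032j on G[1,2]
R12: Y=0.1340+0.000j on G[2,3]
V1: row V2−V0=22.3, i_V1 at 2,0
V2: row V3−V1=1.21, i_V2 at 3,1
solve → V1=12.82+5.426j, V2=22.30+0.000j, V3=14.03+5.426j
aux → i_V1=-22.22-7.031j, i_V2=1.454+3.358j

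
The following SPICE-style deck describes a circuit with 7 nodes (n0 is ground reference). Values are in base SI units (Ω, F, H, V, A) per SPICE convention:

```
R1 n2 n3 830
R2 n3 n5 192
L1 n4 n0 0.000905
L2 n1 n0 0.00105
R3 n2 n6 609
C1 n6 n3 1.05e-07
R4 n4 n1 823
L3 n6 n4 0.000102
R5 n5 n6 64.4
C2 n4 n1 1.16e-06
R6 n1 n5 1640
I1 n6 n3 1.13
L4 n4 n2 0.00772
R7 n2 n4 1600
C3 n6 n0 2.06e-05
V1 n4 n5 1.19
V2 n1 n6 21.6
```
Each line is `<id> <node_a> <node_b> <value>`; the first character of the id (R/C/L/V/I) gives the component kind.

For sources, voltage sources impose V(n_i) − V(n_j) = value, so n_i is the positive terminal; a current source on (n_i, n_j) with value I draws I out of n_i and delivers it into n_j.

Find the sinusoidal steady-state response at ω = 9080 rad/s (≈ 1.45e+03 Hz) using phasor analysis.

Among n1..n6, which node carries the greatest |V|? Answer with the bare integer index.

MNA unknowns: 6 node voltages V₁..V_6 plus 2 source currents (V1, V2)
R1: Y=0.001205+0.000j on G[2,3]
R2: Y=0.005208+0.000j on G[3,5]
L1: Y=0.000-0.1217j on G[4,0]
L2: Y=0.000-0.1049j on G[1,0]
R3: Y=0.001642+0.000j on G[2,6]
C1: Y=0.000+0.0009534j on G[6,3]
R4: Y=0.001215+0.000j on G[4,1]
L3: Y=0.000-1.080j on G[6,4]
R5: Y=0.01553+0.000j on G[5,6]
C2: Y=0.000+0.01053j on G[4,1]
R6: Y=0.0006098+0.000j on G[1,5]
I1: z[6]−=1.13, z[3]+=1.13
L4: Y=0.000-0.01427j on G[4,2]
R7: Y=0.0006250+0.000j on G[2,4]
C3: Y=0.000+0.1870j on G[6,0]
V1: row V4−V5=1.19, i_V1 at 4,5
V2: row V1−V6=21.6, i_V2 at 1,6
solve → V1=-61.97-3.755j, V2=-69.81+9.800j, V3=97.70-27.17j, V4=-75.04-2.535j, V5=-76.23-2.535j, V6=-83.57-3.755j
aux → i_V1=-0.8006+0.1480j, i_V2=0.3564-6.635j

3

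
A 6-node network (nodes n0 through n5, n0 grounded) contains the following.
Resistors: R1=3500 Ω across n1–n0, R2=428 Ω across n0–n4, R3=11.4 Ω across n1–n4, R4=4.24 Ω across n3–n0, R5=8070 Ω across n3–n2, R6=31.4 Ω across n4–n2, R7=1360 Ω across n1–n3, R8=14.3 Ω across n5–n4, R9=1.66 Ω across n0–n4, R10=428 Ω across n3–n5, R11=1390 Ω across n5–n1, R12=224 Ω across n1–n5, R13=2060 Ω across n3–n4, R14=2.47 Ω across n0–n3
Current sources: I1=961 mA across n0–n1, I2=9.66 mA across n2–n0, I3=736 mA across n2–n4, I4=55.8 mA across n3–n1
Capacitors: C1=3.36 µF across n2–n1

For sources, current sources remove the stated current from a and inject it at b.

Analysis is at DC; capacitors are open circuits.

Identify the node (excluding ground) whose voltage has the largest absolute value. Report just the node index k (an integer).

2

Element admittances at DC:
  Y(R1) = 0.0002857 S between n1,n0
  I1: injects 0.961 A into n1 (from n0)
  I2: injects 0.00966 A into n0 (from n2)
  Y(R2) = 0.002336 S between n0,n4
  Y(R3) = 0.08772 S between n1,n4
  Y(R4) = 0.2358 S between n3,n0
  Y(R5) = 0.0001239 S between n3,n2
  Y(R6) = 0.03185 S between n4,n2
  Y(R7) = 0.0007353 S between n1,n3
  I3: injects 0.736 A into n4 (from n2)
  Y(R8) = 0.06993 S between n5,n4
  Y(R9) = 0.6024 S between n0,n4
  Y(C1) = 0.000 S between n2,n1
  Y(R10) = 0.002336 S between n3,n5
  Y(R11) = 0.0007194 S between n5,n1
  Y(R12) = 0.004464 S between n1,n5
  Y(R13) = 0.0004854 S between n3,n4
  Y(R14) = 0.4049 S between n0,n3
  I4: injects 0.0558 A into n1 (from n3)
Assemble and solve the 5×5 MNA system:
  V(n1)=12.48  V(n2)=-21.69  V(n3)=-0.06690  V(n4)=1.638  V(n5)=2.312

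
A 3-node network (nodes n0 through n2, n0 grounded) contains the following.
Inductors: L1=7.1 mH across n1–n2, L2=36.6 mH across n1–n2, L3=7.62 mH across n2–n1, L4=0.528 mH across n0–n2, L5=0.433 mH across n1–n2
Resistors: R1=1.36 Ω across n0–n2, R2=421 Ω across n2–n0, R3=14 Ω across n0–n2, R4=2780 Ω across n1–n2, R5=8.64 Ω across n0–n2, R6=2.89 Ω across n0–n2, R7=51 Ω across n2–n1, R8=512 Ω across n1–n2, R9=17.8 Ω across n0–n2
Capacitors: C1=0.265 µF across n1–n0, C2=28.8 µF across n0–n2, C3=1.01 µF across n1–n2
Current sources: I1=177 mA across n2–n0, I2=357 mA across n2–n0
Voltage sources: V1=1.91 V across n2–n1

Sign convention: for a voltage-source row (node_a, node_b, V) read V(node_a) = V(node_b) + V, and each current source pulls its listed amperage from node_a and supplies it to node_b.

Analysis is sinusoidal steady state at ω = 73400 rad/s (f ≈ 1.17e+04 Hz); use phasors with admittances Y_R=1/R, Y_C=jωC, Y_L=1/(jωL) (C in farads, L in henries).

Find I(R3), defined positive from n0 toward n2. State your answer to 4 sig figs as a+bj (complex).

0.007259-0.01353j A

Apply KCL at each of the 2 non-ground nodes and solve the resulting linear system.
Node n1: branches {L1, C1, L2, R4, L3, R7, R8, L5, C3, V1} → V_1 = -2.012+0.1894j
Node n2: branches {L1, R1, R2, L2, I1, R3, R4, I2, R5, L3, C2, L4, R6, R7, R8, R9, L5, C3, V1} → V_2 = -0.1016+0.1894j
Source currents: i(V1)=-0.04555-0.1128j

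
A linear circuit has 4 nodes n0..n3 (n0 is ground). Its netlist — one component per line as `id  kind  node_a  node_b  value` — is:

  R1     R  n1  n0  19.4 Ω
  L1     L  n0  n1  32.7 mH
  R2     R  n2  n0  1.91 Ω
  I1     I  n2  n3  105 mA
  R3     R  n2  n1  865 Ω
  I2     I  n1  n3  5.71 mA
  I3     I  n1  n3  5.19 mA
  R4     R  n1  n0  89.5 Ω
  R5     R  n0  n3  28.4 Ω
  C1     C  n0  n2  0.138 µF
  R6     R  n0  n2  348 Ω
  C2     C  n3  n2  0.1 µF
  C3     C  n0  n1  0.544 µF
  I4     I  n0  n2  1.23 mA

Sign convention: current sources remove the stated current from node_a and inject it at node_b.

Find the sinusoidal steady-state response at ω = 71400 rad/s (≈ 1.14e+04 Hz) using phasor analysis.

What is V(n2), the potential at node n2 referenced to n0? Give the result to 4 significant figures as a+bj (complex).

-0.1863+0.04873j V

Apply KCL at each of the 3 non-ground nodes and solve the resulting linear system.
Node n1: branches {R1, L1, R3, I2, I3, R4, C3} → V_1 = -0.1274+0.07750j
Node n2: branches {R2, I1, R3, C1, R6, C2, I4} → V_2 = -0.1863+0.04873j
Node n3: branches {I1, I2, I3, R5, C2} → V_3 = 3.145-0.6754j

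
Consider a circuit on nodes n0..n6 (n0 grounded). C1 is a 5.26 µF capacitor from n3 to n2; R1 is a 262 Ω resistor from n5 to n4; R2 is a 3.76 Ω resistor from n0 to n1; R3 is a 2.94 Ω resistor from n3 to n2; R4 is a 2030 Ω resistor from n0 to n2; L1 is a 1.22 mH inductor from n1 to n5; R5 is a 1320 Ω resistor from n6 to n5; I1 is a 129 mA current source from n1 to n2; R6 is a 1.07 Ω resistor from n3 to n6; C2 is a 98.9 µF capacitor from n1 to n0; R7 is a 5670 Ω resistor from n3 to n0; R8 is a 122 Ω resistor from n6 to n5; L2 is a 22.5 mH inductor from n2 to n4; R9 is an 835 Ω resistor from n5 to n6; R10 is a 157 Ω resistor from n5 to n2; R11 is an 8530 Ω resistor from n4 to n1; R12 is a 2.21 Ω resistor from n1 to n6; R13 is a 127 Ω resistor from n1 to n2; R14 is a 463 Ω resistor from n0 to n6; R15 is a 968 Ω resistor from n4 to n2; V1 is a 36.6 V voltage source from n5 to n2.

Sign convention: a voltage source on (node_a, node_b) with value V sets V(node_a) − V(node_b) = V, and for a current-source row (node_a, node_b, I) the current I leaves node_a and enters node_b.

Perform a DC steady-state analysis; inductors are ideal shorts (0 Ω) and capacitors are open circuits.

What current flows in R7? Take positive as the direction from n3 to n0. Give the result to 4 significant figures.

-0.003342 A

Apply KCL at each of the 6 non-ground nodes and solve the resulting linear system.
Node n1: branches {R2, L1, I1, C2, R11, R12, R13} → V_1 = 0.1823
Node n2: branches {C1, R3, R4, I1, L2, R10, R13, R15, V1} → V_2 = -36.42
Node n3: branches {C1, R3, R6, R7} → V_3 = -18.95
Node n4: branches {R1, L2, R11, R15} → V_4 = -36.42
Node n5: branches {R1, L1, R5, R8, R9, R10, V1} → V_5 = 0.1823
Node n6: branches {R5, R6, R8, R9, R12, R14} → V_6 = -12.59
Source currents: i(L1)=-6.251, i(L2)=-0.1440, i(V1)=-6.754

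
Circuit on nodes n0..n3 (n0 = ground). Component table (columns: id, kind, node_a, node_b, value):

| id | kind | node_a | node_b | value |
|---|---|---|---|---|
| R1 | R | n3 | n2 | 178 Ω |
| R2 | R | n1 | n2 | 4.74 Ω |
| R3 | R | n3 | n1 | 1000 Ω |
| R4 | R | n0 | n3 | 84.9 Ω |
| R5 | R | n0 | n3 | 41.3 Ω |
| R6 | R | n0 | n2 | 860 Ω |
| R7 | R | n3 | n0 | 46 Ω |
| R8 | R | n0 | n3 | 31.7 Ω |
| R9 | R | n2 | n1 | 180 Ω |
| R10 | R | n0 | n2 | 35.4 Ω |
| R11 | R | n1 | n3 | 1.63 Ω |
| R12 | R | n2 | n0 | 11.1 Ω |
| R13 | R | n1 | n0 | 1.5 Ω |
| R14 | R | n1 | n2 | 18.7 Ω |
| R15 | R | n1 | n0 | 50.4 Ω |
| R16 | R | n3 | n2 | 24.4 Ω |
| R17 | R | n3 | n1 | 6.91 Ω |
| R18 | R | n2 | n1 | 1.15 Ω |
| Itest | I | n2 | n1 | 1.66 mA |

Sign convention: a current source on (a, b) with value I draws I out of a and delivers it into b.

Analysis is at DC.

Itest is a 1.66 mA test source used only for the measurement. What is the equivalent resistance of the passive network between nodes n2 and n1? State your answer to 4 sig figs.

R_eq = 0.7777 Ω

MNA unknowns: 3 node voltages V₁..V_3
R1: Y=0.005618 on G[3,2]
R2: Y=0.2110 on G[1,2]
R3: Y=0.001000 on G[3,1]
R4: Y=0.01178 on G[0,3]
R5: Y=0.02421 on G[0,3]
R6: Y=0.001163 on G[0,2]
R7: Y=0.02174 on G[3,0]
R8: Y=0.03155 on G[0,3]
R9: Y=0.005556 on G[2,1]
R10: Y=0.02825 on G[0,2]
R11: Y=0.6135 on G[1,3]
R12: Y=0.09009 on G[2,0]
R13: Y=0.6667 on G[1,0]
R14: Y=0.05348 on G[1,2]
R15: Y=0.01984 on G[1,0]
R16: Y=0.04098 on G[3,2]
R17: Y=0.1447 on G[3,1]
R18: Y=0.8696 on G[2,1]
Itest: z[2]−=0.00166, z[1]+=0.00166
solve → V1=0.0001808, V2=-0.001110, V3=9.557e-05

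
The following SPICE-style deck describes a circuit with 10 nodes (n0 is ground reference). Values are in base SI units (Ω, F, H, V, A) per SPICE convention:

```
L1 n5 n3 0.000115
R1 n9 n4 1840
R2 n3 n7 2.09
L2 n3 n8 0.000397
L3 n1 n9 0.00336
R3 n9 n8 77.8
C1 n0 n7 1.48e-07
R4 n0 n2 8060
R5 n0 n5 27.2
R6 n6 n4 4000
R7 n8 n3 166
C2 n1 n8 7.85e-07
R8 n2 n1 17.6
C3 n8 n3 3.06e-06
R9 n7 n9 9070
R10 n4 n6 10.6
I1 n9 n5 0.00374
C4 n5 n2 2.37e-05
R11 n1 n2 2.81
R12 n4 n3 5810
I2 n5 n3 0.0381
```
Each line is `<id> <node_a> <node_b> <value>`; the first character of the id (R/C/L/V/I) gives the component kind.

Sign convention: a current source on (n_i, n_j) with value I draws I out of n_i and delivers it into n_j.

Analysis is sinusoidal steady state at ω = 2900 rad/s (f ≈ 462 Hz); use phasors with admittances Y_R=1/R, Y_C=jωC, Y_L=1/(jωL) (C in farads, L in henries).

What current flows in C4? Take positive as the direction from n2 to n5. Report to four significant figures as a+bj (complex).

-0.003539-3.376e-05j A

MNA unknowns: 9 node voltages V₁..V_9
L1: Y=0.000-2.999j on G[5,3]
R1: Y=0.0005435+0.000j on G[9,4]
R2: Y=0.4785+0.000j on G[3,7]
L2: Y=0.000-0.8686j on G[3,8]
L3: Y=0.000-0.1026j on G[1,9]
R3: Y=0.01285+0.000j on G[9,8]
C1: Y=0.000+0.0004292j on G[0,7]
R4: Y=0.0001241+0.000j on G[0,2]
R5: Y=0.03676+0.000j on G[0,5]
R6: Y=0.0002500+0.000j on G[6,4]
R7: Y=0.006024+0.000j on G[8,3]
C2: Y=0.000+0.002276j on G[1,8]
R8: Y=0.05682+0.000j on G[2,1]
C3: Y=0.000+0.008874j on G[8,3]
R9: Y=0.0001103+0.000j on G[7,9]
R10: Y=0.09434+0.000j on G[4,6]
I1: z[9]−=0.00374, z[5]+=0.00374
C4: Y=0.000+0.06873j on G[5,2]
R11: Y=0.3559+0.000j on G[1,2]
R12: Y=0.0001721+0.000j on G[4,3]
I2: z[5]−=0.0381, z[3]+=0.0381
solve → V1=-0.008920+0.05125j, V2=-0.0003445+0.05132j, V3=0.0001376+0.01247j, V4=-0.006387+0.01507j, V5=0.0001467-0.0001749j, V6=-0.006387+0.01507j, V7=0.0001468+0.01247j, V8=0.0001051+0.01224j, V9=-0.008453+0.01590j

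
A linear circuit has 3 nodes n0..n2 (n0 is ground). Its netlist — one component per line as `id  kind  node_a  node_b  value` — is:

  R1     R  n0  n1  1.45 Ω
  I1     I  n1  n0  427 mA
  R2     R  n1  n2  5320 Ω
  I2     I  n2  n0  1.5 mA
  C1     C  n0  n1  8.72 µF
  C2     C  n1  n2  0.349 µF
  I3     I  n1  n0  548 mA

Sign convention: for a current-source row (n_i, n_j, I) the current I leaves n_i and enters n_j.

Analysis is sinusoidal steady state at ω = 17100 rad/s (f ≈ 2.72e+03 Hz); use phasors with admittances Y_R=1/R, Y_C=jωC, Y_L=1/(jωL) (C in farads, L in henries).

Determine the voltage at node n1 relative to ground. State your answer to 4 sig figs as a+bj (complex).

Apply KCL at each of the 2 non-ground nodes and solve the resulting linear system.
Node n1: branches {R1, I1, R2, C1, C2, I3} → V_1 = -1.353+0.2925j
Node n2: branches {R2, I2, C2} → V_2 = -1.361+0.5436j

-1.353+0.2925j V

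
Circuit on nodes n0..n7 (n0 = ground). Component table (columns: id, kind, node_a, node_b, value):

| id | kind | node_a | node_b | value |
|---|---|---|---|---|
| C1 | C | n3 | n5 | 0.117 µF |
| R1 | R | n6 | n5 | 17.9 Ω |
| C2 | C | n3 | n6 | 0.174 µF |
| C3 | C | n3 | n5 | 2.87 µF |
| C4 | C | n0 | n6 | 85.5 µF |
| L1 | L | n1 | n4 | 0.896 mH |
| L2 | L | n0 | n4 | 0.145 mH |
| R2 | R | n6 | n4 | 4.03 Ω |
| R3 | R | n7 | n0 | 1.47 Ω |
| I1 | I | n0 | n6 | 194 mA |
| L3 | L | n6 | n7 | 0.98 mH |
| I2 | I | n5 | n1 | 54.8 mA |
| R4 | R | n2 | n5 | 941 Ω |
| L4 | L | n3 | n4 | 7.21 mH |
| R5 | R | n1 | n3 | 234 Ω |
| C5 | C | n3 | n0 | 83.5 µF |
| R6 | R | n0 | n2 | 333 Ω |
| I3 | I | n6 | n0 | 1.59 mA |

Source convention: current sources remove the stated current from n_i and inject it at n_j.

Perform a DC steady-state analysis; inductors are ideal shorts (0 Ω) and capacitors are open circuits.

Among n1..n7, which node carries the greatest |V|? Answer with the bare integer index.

5

Element admittances at DC:
  Y(C1) = 0.000 S between n3,n5
  Y(R1) = 0.05587 S between n6,n5
  Y(C2) = 0.000 S between n3,n6
  Y(C3) = 0.000 S between n3,n5
  Y(C4) = 0.000 S between n0,n6
  L1: short n1↔n4 (DC inductor)
  L2: short n0↔n4 (DC inductor)
  Y(R2) = 0.2481 S between n6,n4
  Y(R3) = 0.6803 S between n7,n0
  I1: injects 0.194 A into n6 (from n0)
  L3: short n6↔n7 (DC inductor)
  I2: injects 0.0548 A into n1 (from n5)
  Y(R4) = 0.001063 S between n2,n5
  L4: short n3↔n4 (DC inductor)
  Y(R5) = 0.004274 S between n1,n3
  Y(C5) = 0.000 S between n3,n0
  Y(R6) = 0.003003 S between n0,n2
  I3: injects 0.00159 A into n0 (from n6)
Assemble and solve the 11×11 MNA system:
  V(n1)=0.000  V(n2)=-0.2145  V(n3)=0.000  V(n4)=0.000  V(n5)=-0.8205  V(n6)=0.1489  V(n7)=0.1489
  i(L1)=0.05480  i(L2)=-0.09175  i(L3)=0.1013  i(L4)=0.000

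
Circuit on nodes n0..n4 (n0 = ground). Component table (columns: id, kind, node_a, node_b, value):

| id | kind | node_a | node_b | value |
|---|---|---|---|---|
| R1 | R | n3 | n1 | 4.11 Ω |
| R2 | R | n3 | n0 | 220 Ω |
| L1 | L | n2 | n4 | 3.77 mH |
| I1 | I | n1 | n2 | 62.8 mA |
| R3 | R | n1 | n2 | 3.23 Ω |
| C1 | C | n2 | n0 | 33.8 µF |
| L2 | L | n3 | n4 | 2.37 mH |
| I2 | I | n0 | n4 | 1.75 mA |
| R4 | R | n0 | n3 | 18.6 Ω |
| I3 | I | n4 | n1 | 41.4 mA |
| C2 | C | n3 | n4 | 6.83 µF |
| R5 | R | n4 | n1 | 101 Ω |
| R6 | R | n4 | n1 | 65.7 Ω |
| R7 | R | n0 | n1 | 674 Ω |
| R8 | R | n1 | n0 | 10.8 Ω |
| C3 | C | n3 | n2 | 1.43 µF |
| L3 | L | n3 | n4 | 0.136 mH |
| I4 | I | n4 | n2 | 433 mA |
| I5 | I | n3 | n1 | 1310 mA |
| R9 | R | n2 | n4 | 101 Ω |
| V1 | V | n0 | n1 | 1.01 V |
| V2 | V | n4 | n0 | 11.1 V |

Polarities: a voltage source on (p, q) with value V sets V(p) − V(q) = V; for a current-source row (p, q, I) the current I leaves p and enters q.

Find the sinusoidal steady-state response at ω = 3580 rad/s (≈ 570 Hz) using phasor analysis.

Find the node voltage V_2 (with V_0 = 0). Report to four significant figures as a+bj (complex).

MNA unknowns: 4 node voltages V₁..V_4 plus 2 source currents (V1, V2)
R1: Y=0.2433+0.000j on G[3,1]
R2: Y=0.004545+0.000j on G[3,0]
L1: Y=0.000-0.07409j on G[2,4]
I1: z[1]−=0.0628, z[2]+=0.0628
R3: Y=0.3096+0.000j on G[1,2]
C1: Y=0.000+0.1210j on G[2,0]
L2: Y=0.000-0.1179j on G[3,4]
I2: z[0]−=0.00175, z[4]+=0.00175
R4: Y=0.05376+0.000j on G[0,3]
I3: z[4]−=0.0414, z[1]+=0.0414
C2: Y=0.000+0.02445j on G[3,4]
R5: Y=0.009901+0.000j on G[4,1]
R6: Y=0.01522+0.000j on G[4,1]
R7: Y=0.001484+0.000j on G[0,1]
R8: Y=0.09259+0.000j on G[1,0]
C3: Y=0.000+0.005119j on G[3,2]
L3: Y=0.000-2.054j on G[3,4]
I4: z[4]−=0.433, z[2]+=0.433
I5: z[3]−=1.31, z[1]+=1.31
R9: Y=0.009901+0.000j on G[2,4]
V1: row V0−V1=1.01, i_V1 at 0,1
V2: row V4−V0=11.1, i_V2 at 4,0
solve → V1=-1.010+0.000j, V2=0.5475-2.490j, V3=10.81-2.242j, V4=11.10+0.000j
aux → i_V1=-5.046+1.316j, i_V2=-5.881+1.381j

0.5475-2.490j V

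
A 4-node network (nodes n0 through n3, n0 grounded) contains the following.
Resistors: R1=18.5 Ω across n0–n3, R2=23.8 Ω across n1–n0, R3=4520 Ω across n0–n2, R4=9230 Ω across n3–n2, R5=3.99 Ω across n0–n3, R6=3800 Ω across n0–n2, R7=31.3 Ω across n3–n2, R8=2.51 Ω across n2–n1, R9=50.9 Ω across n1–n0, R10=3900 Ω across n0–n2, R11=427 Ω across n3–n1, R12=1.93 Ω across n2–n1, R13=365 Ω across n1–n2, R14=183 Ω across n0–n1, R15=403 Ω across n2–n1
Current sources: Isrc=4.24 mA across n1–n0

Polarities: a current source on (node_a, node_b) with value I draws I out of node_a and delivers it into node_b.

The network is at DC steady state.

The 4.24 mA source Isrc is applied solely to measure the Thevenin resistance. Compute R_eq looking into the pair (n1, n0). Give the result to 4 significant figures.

Element admittances at DC:
  Y(R1) = 0.05405 S between n0,n3
  Y(R2) = 0.04202 S between n1,n0
  Y(R3) = 0.0002212 S between n0,n2
  Y(R4) = 0.0001083 S between n3,n2
  Y(R5) = 0.2506 S between n0,n3
  Y(R6) = 0.0002632 S between n0,n2
  Y(R7) = 0.03195 S between n3,n2
  Y(R8) = 0.3984 S between n2,n1
  Y(R9) = 0.01965 S between n1,n0
  Y(R10) = 0.0002564 S between n0,n2
  Y(R11) = 0.002342 S between n3,n1
  Y(R12) = 0.5181 S between n2,n1
  Y(R13) = 0.002740 S between n1,n2
  Y(R14) = 0.005464 S between n0,n1
  Y(R15) = 0.002481 S between n2,n1
  Isrc: injects 0.00424 A into n0 (from n1)
Assemble and solve the 3×3 MNA system:
  V(n1)=-0.04333  V(n2)=-0.04198  V(n3)=-0.004268

R_eq = 10.22 Ω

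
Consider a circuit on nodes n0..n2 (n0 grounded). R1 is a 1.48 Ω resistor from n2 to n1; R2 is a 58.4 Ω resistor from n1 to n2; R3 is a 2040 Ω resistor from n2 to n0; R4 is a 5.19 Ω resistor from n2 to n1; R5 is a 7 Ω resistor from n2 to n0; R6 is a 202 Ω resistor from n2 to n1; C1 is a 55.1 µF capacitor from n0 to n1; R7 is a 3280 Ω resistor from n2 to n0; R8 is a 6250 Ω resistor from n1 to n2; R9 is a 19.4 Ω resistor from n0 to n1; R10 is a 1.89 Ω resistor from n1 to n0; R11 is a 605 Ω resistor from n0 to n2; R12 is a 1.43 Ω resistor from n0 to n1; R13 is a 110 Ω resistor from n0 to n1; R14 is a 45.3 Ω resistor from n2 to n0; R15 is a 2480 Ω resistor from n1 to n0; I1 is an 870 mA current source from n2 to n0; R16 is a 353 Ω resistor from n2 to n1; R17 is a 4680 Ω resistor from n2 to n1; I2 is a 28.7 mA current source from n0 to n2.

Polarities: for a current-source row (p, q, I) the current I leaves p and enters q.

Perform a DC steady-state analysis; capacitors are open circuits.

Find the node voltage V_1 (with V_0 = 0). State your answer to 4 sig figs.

Apply KCL at each of the 2 non-ground nodes and solve the resulting linear system.
Node n1: branches {R1, R2, R4, R6, C1, R8, R9, R10, R12, R13, R15, R16, R17} → V_1 = -0.4954
Node n2: branches {R1, R2, R3, R4, R5, R6, R7, R8, R11, R14, I1, R16, R17, I2} → V_2 = -1.210

-0.4954 V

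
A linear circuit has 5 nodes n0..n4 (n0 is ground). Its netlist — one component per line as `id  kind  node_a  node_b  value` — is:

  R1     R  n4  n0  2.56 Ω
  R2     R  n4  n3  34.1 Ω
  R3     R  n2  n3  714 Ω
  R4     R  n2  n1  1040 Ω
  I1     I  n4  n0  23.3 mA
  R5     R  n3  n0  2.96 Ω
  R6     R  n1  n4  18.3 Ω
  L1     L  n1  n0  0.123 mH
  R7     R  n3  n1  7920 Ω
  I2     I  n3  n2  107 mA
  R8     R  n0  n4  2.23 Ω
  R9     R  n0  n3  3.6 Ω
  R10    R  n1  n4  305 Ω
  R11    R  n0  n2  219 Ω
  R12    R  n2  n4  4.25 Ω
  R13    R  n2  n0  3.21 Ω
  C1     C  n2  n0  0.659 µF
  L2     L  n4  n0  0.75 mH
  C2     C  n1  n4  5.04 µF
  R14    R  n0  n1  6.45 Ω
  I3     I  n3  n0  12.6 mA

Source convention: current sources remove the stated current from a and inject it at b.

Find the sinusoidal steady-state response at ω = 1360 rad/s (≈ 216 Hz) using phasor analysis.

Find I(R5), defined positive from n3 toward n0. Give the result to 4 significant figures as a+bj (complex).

-0.06223+0.0001215j A

Element admittances at ω=1360 rad/s:
  Y(R1) = 0.3906+0.000j S between n4,n0
  Y(R2) = 0.02933+0.000j S between n4,n3
  Y(R3) = 0.001401+0.000j S between n2,n3
  Y(R4) = 0.0009615+0.000j S between n2,n1
  I1: injects 0.0233 A into n0 (from n4)
  Y(R5) = 0.3378+0.000j S between n3,n0
  Y(R6) = 0.05464+0.000j S between n1,n4
  Y(L1) = 0.000-5.978j S between n1,n0
  Y(R7) = 0.0001263+0.000j S between n3,n1
  I2: injects 0.107 A into n2 (from n3)
  Y(R8) = 0.4484+0.000j S between n0,n4
  Y(R9) = 0.2778+0.000j S between n0,n3
  Y(R10) = 0.003279+0.000j S between n1,n4
  Y(R11) = 0.004566+0.000j S between n0,n2
  Y(R12) = 0.2353+0.000j S between n2,n4
  Y(R13) = 0.3115+0.000j S between n2,n0
  Y(C1) = 0.000+0.0008962j S between n2,n0
  Y(L2) = 0.000-0.9804j S between n4,n0
  Y(C2) = 0.000+0.006854j S between n1,n4
  Y(R14) = 0.1550+0.000j S between n0,n1
  I3: injects 0.0126 A into n0 (from n3)
Assemble and solve the 4×4 MNA system:
  V(n1)=-8.204e-05+0.0001046j  V(n2)=0.1964+0.002990j  V(n3)=-0.1842+0.0003595j  V(n4)=0.008547+0.007783j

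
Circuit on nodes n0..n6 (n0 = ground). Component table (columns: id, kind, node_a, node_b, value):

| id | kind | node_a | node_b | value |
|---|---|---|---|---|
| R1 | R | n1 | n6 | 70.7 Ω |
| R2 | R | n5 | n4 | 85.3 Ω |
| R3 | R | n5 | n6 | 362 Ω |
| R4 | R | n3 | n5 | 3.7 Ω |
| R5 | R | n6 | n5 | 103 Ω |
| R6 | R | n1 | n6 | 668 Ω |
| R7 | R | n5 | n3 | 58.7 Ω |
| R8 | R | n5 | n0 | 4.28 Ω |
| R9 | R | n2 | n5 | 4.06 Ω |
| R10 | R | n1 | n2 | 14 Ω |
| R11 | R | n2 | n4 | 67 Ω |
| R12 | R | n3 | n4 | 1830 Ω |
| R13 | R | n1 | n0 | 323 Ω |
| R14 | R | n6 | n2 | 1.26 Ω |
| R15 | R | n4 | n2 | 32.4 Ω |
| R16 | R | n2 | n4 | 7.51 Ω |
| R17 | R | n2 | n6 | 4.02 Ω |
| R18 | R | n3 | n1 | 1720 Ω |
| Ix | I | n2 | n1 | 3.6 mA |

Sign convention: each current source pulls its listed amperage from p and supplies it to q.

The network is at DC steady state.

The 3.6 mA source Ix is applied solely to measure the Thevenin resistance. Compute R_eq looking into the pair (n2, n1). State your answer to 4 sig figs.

Element admittances at DC:
  Y(R1) = 0.01414 S between n1,n6
  Y(R2) = 0.01172 S between n5,n4
  Y(R3) = 0.002762 S between n5,n6
  Y(R4) = 0.2703 S between n3,n5
  Y(R5) = 0.009709 S between n6,n5
  Y(R6) = 0.001497 S between n1,n6
  Y(R7) = 0.01704 S between n5,n3
  Y(R8) = 0.2336 S between n5,n0
  Y(R9) = 0.2463 S between n2,n5
  Y(R10) = 0.07143 S between n1,n2
  Y(R11) = 0.01493 S between n2,n4
  Y(R12) = 0.0005464 S between n3,n4
  Y(R13) = 0.003096 S between n1,n0
  Y(R14) = 0.7937 S between n6,n2
  Y(R15) = 0.03086 S between n4,n2
  Y(R16) = 0.1332 S between n2,n4
  Y(R17) = 0.2488 S between n2,n6
  Y(R18) = 0.0005814 S between n3,n1
  Ix: injects 0.0036 A into n1 (from n2)
Assemble and solve the 6×6 MNA system:
  V(n1)=0.03874  V(n2)=-0.001069  V(n3)=-0.0004352  V(n4)=-0.001033  V(n5)=-0.0005134  V(n6)=-0.0004803

R_eq = 11.06 Ω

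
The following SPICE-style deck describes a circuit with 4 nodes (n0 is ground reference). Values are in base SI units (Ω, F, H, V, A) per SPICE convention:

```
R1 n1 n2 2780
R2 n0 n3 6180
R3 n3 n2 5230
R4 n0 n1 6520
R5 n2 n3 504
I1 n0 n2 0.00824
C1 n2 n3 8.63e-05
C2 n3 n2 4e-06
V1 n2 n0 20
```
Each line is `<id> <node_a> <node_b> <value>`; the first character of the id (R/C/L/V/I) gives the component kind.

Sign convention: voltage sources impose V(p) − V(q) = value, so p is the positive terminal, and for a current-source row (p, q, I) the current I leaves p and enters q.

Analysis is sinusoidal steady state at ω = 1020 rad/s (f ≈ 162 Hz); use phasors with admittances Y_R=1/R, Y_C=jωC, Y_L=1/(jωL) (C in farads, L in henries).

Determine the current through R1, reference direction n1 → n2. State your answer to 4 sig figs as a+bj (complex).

MNA unknowns: 3 node voltages V₁..V_3 plus 1 source current (V1)
R1: Y=0.0003597+0.000j on G[1,2]
R2: Y=0.0001618+0.000j on G[0,3]
R3: Y=0.0001912+0.000j on G[3,2]
R4: Y=0.0001534+0.000j on G[0,1]
R5: Y=0.001984+0.000j on G[2,3]
I1: z[0]−=0.00824, z[2]+=0.00824
C1: Y=0.000+0.08803j on G[2,3]
C2: Y=0.000+0.004080j on G[3,2]
V1: row V2−V0=20, i_V1 at 2,0
solve → V1=14.02+0.000j, V2=20.00+0.000j, V3=20.00+0.03511j
aux → i_V1=0.002853-5.682e-06j

-0.002151+0.000j A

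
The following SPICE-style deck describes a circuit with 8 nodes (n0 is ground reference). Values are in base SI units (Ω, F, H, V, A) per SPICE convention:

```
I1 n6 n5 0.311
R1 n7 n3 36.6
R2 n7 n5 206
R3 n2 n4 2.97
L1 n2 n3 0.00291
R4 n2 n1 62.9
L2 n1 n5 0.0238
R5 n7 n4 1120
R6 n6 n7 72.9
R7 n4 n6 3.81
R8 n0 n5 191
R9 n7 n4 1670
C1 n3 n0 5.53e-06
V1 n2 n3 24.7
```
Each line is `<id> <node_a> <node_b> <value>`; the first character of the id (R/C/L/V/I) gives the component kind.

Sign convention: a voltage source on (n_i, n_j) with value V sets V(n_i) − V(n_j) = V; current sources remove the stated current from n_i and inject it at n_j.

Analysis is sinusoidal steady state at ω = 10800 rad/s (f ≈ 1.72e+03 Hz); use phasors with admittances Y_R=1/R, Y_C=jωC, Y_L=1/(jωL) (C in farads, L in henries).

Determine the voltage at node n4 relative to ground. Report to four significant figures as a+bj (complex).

Apply KCL at each of the 7 non-ground nodes and solve the resulting linear system.
Node n1: branches {R4, L2} → V_1 = 25.27+0.8316j
Node n2: branches {R3, L1, R4, V1} → V_2 = 24.27+2.988j
Node n3: branches {R1, L1, C1, V1} → V_3 = -0.4325+2.988j
Node n4: branches {R3, R5, R7, R9} → V_4 = 22.84+2.996j
Node n5: branches {I1, R2, L2, R8} → V_5 = 34.08+4.933j
Node n6: branches {I1, R6, R7} → V_6 = 21.08+3.006j
Node n7: branches {R1, R2, R5, R6, R9} → V_7 = 10.06+3.193j
Source currents: i(V1)=-0.4652+0.7545j

22.84+2.996j V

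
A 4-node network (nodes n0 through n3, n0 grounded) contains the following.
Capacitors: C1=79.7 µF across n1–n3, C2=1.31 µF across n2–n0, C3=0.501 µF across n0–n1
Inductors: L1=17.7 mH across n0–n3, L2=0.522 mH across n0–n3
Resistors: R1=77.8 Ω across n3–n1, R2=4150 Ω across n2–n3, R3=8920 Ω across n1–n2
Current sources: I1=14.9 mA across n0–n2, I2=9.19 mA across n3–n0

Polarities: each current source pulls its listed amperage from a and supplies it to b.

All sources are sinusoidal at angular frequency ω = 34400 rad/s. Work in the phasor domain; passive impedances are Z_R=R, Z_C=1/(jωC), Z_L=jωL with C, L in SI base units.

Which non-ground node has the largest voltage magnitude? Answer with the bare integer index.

MNA unknowns: 3 node voltages V₁..V_3
C1: Y=0.000+2.742j on G[1,3]
L1: Y=0.000-0.001642j on G[0,3]
R1: Y=0.01285+0.000j on G[3,1]
R2: Y=0.0002410+0.000j on G[2,3]
C2: Y=0.000+0.04506j on G[2,0]
L2: Y=0.000-0.05569j on G[0,3]
R3: Y=0.0001121+0.000j on G[1,2]
C3: Y=0.000+0.01723j on G[0,1]
I1: z[0]−=0.0149, z[2]+=0.0149
I2: z[3]−=0.00919, z[0]+=0.00919
solve → V1=0.0008792-0.2272j, V2=0.0008032-0.3306j, V3=0.0008956-0.2286j

2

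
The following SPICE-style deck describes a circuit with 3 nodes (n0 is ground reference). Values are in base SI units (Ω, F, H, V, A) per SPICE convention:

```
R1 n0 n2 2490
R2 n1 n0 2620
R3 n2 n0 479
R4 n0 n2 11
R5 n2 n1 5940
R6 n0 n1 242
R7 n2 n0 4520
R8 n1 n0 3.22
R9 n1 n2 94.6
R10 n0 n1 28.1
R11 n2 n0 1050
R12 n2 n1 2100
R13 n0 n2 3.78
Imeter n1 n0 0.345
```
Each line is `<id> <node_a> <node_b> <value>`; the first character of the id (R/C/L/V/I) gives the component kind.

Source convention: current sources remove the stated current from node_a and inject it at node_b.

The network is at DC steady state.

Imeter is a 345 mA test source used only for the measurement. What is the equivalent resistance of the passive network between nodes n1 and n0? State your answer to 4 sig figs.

R_eq = 2.766 Ω

Element admittances at DC:
  Y(R1) = 0.0004016 S between n0,n2
  Y(R2) = 0.0003817 S between n1,n0
  Y(R3) = 0.002088 S between n2,n0
  Y(R4) = 0.09091 S between n0,n2
  Y(R5) = 0.0001684 S between n2,n1
  Y(R6) = 0.004132 S between n0,n1
  Y(R7) = 0.0002212 S between n2,n0
  Y(R8) = 0.3106 S between n1,n0
  Y(R9) = 0.01057 S between n1,n2
  Y(R10) = 0.03559 S between n0,n1
  Y(R11) = 0.0009524 S between n2,n0
  Y(R12) = 0.0004762 S between n2,n1
  Y(R13) = 0.2646 S between n0,n2
  Imeter: injects 0.345 A into n0 (from n1)
Assemble and solve the 2×2 MNA system:
  V(n1)=-0.9543  V(n2)=-0.02890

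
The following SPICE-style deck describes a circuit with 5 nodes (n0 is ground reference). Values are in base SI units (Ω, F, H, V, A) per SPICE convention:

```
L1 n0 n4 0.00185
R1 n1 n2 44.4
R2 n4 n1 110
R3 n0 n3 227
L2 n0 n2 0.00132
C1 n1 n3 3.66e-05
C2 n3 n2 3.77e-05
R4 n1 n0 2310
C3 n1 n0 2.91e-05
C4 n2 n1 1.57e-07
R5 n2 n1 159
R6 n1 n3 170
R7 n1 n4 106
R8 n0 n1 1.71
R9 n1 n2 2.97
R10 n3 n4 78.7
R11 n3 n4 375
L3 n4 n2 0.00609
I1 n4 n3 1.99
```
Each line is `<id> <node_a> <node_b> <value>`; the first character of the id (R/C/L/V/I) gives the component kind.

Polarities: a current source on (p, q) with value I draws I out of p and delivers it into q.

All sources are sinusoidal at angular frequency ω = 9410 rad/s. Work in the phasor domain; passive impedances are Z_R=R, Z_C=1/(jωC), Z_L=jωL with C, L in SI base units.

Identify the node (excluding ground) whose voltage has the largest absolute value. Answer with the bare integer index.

Element admittances at ω=9410 rad/s:
  Y(L1) = 0.000-0.05744j S between n0,n4
  Y(R1) = 0.02252+0.000j S between n1,n2
  Y(R2) = 0.009091+0.000j S between n4,n1
  Y(R3) = 0.004405+0.000j S between n0,n3
  Y(L2) = 0.000-0.08051j S between n0,n2
  Y(C1) = 0.000+0.3444j S between n1,n3
  Y(C2) = 0.000+0.3548j S between n3,n2
  Y(R4) = 0.0004329+0.000j S between n1,n0
  Y(C3) = 0.000+0.2738j S between n1,n0
  Y(C4) = 0.000+0.001477j S between n2,n1
  Y(R5) = 0.006289+0.000j S between n2,n1
  Y(R6) = 0.005882+0.000j S between n1,n3
  Y(R7) = 0.009434+0.000j S between n1,n4
  Y(R8) = 0.5848+0.000j S between n0,n1
  Y(R9) = 0.3367+0.000j S between n1,n2
  Y(R10) = 0.01271+0.000j S between n3,n4
  Y(R11) = 0.002667+0.000j S between n3,n4
  Y(L3) = 0.000-0.01745j S between n4,n2
  I1: injects 1.99 A into n3 (from n4)
Assemble and solve the 4×4 MNA system:
  V(n1)=1.773-1.116j  V(n2)=3.561-0.9853j  V(n3)=2.317-3.646j  V(n4)=-8.186-22.18j

4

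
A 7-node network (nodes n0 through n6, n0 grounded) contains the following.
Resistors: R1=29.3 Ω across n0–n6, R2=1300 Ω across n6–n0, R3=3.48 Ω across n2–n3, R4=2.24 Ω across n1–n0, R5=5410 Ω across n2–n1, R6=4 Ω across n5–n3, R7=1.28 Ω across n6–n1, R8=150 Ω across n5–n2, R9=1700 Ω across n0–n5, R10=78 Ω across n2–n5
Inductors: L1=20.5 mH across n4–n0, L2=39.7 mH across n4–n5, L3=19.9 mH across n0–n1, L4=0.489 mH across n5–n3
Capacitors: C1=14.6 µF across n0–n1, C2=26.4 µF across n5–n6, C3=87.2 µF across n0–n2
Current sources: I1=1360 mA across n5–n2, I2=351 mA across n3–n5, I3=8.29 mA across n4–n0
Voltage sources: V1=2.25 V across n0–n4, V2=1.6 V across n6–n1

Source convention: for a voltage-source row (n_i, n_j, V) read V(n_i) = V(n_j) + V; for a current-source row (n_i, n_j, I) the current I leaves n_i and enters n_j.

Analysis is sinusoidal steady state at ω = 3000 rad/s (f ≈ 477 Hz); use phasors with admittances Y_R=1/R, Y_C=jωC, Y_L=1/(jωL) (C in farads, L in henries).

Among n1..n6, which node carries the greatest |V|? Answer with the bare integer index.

MNA unknowns: 6 node voltages V₁..V_6 plus 2 source currents (V1, V2)
R1: Y=0.03413+0.000j on G[0,6]
L1: Y=0.000-0.01626j on G[4,0]
R2: Y=0.0007692+0.000j on G[6,0]
L2: Y=0.000-0.008396j on G[4,5]
L3: Y=0.000-0.01675j on G[0,1]
C1: Y=0.000+0.04380j on G[0,1]
R3: Y=0.2874+0.000j on G[2,3]
I1: z[5]−=1.36, z[2]+=1.36
R4: Y=0.4464+0.000j on G[1,0]
R5: Y=0.0001848+0.000j on G[2,1]
R6: Y=0.2500+0.000j on G[5,3]
C2: Y=0.000+0.07920j on G[5,6]
I2: z[3]−=0.351, z[5]+=0.351
C3: Y=0.000+0.2616j on G[0,2]
I3: z[4]−=0.00829, z[0]+=0.00829
R7: Y=0.7812+0.000j on G[6,1]
R8: Y=0.006667+0.000j on G[5,2]
R9: Y=0.0005882+0.000j on G[0,5]
R10: Y=0.01282+0.000j on G[2,5]
L4: Y=0.000-0.6817j on G[5,3]
V1: row V0−V4=2.25, i_V1 at 0,4
V2: row V6−V1=1.6, i_V2 at 6,1
solve → V1=-0.3049-0.7856j, V2=1.434-0.2712j, V3=-2.710+1.010j, V4=-2.250+0.000j, V5=-3.585+0.09796j, V6=1.295-0.7856j
aux → i_V1=0.007467+0.02538j, i_V2=-1.365-0.3591j

5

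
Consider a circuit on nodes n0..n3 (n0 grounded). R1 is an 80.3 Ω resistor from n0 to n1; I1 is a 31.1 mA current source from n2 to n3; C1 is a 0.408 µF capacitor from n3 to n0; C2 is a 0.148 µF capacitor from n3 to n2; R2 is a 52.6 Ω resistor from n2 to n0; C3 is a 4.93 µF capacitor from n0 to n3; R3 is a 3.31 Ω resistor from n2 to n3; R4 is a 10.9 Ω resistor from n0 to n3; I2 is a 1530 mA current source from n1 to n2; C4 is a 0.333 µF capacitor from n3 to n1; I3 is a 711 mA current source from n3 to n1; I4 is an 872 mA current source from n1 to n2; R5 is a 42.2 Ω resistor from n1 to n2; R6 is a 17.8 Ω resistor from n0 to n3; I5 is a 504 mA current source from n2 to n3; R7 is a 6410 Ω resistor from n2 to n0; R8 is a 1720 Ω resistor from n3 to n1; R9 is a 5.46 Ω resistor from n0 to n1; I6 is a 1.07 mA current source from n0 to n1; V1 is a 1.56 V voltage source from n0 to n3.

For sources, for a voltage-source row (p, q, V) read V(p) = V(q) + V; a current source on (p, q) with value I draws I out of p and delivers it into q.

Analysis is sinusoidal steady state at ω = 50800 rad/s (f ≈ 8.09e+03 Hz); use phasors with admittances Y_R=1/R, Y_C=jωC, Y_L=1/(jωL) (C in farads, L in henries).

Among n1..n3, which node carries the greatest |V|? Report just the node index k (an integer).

1

Apply KCL at each of the 3 non-ground nodes and solve the resulting linear system.
Node n1: branches {R1, I2, C4, I3, I4, R5, R8, R9, I6} → V_1 = -7.275+0.4309j
Node n2: branches {I1, C2, R2, R3, I2, I4, R5, I5, R7} → V_2 = 3.544-0.08164j
Node n3: branches {I1, C1, C2, C3, R3, R4, C4, I3, R6, I5, R8, V1} → V_3 = -1.560+0.000j
Source currents: i(V1)=-1.587-0.3403j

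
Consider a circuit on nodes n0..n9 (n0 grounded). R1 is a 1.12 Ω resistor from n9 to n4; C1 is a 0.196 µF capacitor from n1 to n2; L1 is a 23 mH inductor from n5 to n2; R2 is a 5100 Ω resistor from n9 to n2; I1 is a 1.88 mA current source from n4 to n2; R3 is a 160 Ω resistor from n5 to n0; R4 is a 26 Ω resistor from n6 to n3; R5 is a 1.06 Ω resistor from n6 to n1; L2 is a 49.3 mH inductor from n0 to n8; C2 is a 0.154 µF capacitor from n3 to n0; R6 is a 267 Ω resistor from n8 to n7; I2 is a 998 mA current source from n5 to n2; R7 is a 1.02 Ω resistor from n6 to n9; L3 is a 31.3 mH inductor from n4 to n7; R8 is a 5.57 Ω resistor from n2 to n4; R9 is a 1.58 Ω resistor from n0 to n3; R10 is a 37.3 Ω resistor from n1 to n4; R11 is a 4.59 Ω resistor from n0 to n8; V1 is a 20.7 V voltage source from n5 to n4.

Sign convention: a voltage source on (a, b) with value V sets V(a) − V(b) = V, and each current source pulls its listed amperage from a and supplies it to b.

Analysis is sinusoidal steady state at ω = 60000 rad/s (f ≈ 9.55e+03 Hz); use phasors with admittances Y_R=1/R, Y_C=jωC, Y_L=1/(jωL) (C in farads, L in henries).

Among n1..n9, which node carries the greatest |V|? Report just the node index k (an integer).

MNA unknowns: 9 node voltages V₁..V_9 plus 1 source current (V1)
R1: Y=0.8929+0.000j on G[9,4]
C1: Y=0.000+0.01176j on G[1,2]
L1: Y=0.000-0.0007246j on G[5,2]
R2: Y=0.0001961+0.000j on G[9,2]
I1: z[4]−=0.00188, z[2]+=0.00188
R3: Y=0.006250+0.000j on G[5,0]
R4: Y=0.03846+0.000j on G[6,3]
R5: Y=0.9434+0.000j on G[6,1]
L2: Y=0.000-0.0003381j on G[0,8]
C2: Y=0.000+0.009240j on G[3,0]
R6: Y=0.003745+0.000j on G[8,7]
I2: z[5]−=0.998, z[2]+=0.998
R7: Y=0.9804+0.000j on G[6,9]
L3: Y=0.000-0.0005325j on G[4,7]
R8: Y=0.1795+0.000j on G[2,4]
R9: Y=0.6329+0.000j on G[0,3]
R10: Y=0.02681+0.000j on G[1,4]
R11: Y=0.2179+0.000j on G[0,8]
V1: row V5−V4=20.7, i_V1 at 5,4
solve → V1=-3.001+0.04162j, V2=2.289-0.5504j, V3=-0.1719+0.001274j, V4=-3.237-0.1432j, V5=17.46-0.1432j, V6=-3.001-0.01907j, V7=-0.08660+0.4556j, V8=-0.001475+0.007697j, V9=-3.113-0.07828j
aux → i_V1=-1.107+0.01189j

5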